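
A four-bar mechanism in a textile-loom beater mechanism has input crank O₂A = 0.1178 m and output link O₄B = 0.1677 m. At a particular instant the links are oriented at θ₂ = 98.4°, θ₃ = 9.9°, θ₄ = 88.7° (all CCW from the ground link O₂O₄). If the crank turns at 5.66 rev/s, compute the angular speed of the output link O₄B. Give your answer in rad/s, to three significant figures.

25.5

ω₂ = 35.56 rad/s (from 5.66 rev/s).
Differentiating the loop-closure r₂e^{iθ₂}+r₃e^{iθ₃}=r₁+r₄e^{iθ₄} gives r₂ω₂e^{iθ₂}+r₃ω₃e^{iθ₃}=r₄ω₄e^{iθ₄}.
Eliminating the other unknown: ω₄ = r₂ω₂ sin(θ₂−θ₃) / [r₄ sin(θ₄−θ₃)].
Numerator sine = +0.99966; denominator sine = +0.98096.
Result = 0.1178·35.56·(+0.99966) / (0.1677·(+0.98096)) = +25.457 rad/s; magnitude 25.457 rad/s.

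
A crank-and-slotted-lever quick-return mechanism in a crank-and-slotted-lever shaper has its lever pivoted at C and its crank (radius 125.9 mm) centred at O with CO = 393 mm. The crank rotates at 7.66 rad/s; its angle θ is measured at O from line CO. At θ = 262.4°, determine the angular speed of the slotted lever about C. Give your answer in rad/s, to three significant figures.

0.453

ω = 7.66 rad/s
Crank pin A relative to C: A = (d + r cosθ, r sinθ); lever angle φ = atan2(r sinθ, d + r cosθ).
Differentiating tanφ: φ̇ = rω(d cosθ + r)/(d² + r² + 2dr cosθ).
d² + r² + 2dr cosθ = |CA|² = 0.157212 m²;  d cosθ + r = +0.073923 m.
|ω_lever| = |0.1259·7.66·+0.073923| / 0.157212 = 0.45347 rad/s.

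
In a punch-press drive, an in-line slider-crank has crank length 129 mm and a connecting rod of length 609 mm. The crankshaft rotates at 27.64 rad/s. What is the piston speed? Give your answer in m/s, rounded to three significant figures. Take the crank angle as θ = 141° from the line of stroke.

1.87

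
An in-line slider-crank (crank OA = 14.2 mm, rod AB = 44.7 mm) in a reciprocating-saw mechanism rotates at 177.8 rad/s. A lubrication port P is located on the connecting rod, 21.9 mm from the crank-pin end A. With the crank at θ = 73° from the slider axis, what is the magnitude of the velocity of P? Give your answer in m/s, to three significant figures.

ω = 177.8 rad/s.  Crank-pin speed |V_A| = rω = 2.5248 m/s, perpendicular to OA.
Rod angle: sinφ = −(r/L) sinθ ⇒ φ = -17.686°; ω_rod = −rω cosθ/√(L²−r²sin²θ) = -17.333 rad/s.
V_P = V_A + ω_rod × AP, with AP = 0.0219 m along the rod.
Components: V_Px = −rω sinθ − a·ω_rod·sinφ = -2.5298 m/s;  V_Py = rω cosθ + a·ω_rod·cosφ = +0.37652 m/s.
|V_P| = √(V_Px² + V_Py²) = 2.5576 m/s.

2.56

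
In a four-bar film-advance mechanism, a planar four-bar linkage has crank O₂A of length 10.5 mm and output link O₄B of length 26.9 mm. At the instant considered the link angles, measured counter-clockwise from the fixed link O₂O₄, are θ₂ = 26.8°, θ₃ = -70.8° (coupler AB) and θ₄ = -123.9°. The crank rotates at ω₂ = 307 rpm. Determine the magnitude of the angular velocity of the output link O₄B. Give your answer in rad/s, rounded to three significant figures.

ω₂ = 32.15 rad/s (from 307 rpm).
Differentiating the loop-closure r₂e^{iθ₂}+r₃e^{iθ₃}=r₁+r₄e^{iθ₄} gives r₂ω₂e^{iθ₂}+r₃ω₃e^{iθ₃}=r₄ω₄e^{iθ₄}.
Eliminating the other unknown: ω₄ = r₂ω₂ sin(θ₂−θ₃) / [r₄ sin(θ₄−θ₃)].
Numerator sine = +0.99122; denominator sine = -0.79968.
Result = 0.0105·32.15·(+0.99122) / (0.0269·(-0.79968)) = -15.554 rad/s; magnitude 15.554 rad/s.

15.6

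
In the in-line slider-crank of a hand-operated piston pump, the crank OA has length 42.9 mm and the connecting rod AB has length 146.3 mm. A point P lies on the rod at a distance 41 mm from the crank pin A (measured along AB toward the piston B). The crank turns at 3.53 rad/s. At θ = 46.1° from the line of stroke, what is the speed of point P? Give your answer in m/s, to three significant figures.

ω = 3.53 rad/s.  Crank-pin speed |V_A| = rω = 0.15144 m/s, perpendicular to OA.
Rod angle: sinφ = −(r/L) sinθ ⇒ φ = -12.198°; ω_rod = −rω cosθ/√(L²−r²sin²θ) = -0.73433 rad/s.
V_P = V_A + ω_rod × AP, with AP = 0.041 m along the rod.
Components: V_Px = −rω sinθ − a·ω_rod·sinφ = -0.11548 m/s;  V_Py = rω cosθ + a·ω_rod·cosφ = +0.075579 m/s.
|V_P| = √(V_Px² + V_Py²) = 0.13801 m/s.

0.138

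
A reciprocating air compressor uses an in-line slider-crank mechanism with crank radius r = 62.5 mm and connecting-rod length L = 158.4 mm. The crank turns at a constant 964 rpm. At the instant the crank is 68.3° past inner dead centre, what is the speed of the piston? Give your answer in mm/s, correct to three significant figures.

ω = 2π·964/60 = 100.9 rad/s
For an in-line slider-crank, x = r cosθ + √(L² − r² sin²θ), so v = −rω sinθ·[1 + r cosθ/√(L² − r² sin²θ)].
With r = 0.0625 m, L = 0.1584 m, θ = 68.3°: √(L² − r² sin²θ) = 0.14737 m.
v = −0.0625·100.9·0.92913·[1 + 0.0625·0.36975/0.14737] = -6.7815 m/s.
|v| = 6.7815 m/s = 6781.5 mm/s.

6780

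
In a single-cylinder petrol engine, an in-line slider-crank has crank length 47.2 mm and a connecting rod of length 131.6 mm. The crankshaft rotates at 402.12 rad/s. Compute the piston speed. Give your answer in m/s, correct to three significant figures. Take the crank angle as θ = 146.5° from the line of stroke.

7.28

ω = 402.1 rad/s
For an in-line slider-crank, x = r cosθ + √(L² − r² sin²θ), so v = −rω sinθ·[1 + r cosθ/√(L² − r² sin²θ)].
With r = 0.0472 m, L = 0.1316 m, θ = 146.5°: √(L² − r² sin²θ) = 0.129 m.
v = −0.0472·402.1·0.55194·[1 + 0.0472·-0.83389/0.129] = -7.2794 m/s.
|v| = 7.2794 m/s.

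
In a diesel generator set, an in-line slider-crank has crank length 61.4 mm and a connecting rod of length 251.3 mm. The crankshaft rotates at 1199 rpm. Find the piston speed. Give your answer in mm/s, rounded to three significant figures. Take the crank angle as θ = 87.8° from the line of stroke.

7780

ω = 2π·1199/60 = 125.6 rad/s
For an in-line slider-crank, x = r cosθ + √(L² − r² sin²θ), so v = −rω sinθ·[1 + r cosθ/√(L² − r² sin²θ)].
With r = 0.0614 m, L = 0.2513 m, θ = 87.8°: √(L² − r² sin²θ) = 0.2437 m.
v = −0.0614·125.6·0.99926·[1 + 0.0614·0.03839/0.2437] = -7.7781 m/s.
|v| = 7.7781 m/s = 7778.1 mm/s.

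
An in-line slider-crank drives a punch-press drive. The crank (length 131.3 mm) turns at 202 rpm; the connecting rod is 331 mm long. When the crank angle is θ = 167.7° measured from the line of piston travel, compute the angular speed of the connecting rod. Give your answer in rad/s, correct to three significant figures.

ω = 21.15 rad/s (converted from 202 rpm).
The rod makes angle φ with the slider axis where L sinφ = r sinθ; differentiating, L cosφ·φ̇ = r ω cosθ.
L cosφ = √(L² − r² sin²θ) = 0.32982 m.
|ω_rod| = r ω |cosθ| / √(L² − r² sin²θ) = 0.1313·21.15·0.97705/0.32982 = 8.2279 rad/s.

8.23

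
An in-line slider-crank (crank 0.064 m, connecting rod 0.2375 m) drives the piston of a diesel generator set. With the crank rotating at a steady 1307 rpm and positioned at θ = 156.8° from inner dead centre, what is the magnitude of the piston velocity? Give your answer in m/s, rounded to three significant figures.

ω = 2π·1307/60 = 136.9 rad/s
For an in-line slider-crank, x = r cosθ + √(L² − r² sin²θ), so v = −rω sinθ·[1 + r cosθ/√(L² − r² sin²θ)].
With r = 0.064 m, L = 0.2375 m, θ = 156.8°: √(L² − r² sin²θ) = 0.23616 m.
v = −0.064·136.9·0.39394·[1 + 0.064·-0.91914/0.23616] = -2.5912 m/s.
|v| = 2.5912 m/s.

2.59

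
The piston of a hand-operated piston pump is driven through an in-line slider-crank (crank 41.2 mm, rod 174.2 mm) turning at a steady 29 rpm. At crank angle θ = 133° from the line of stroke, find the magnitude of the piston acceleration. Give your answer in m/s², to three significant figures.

ω = 2π·29/60 = 3.037 rad/s
x(θ) = r cosθ + √(L² − r² sin²θ); with ω constant, a = ω²·d²x/dθ².
d²x/dθ² = −r cosθ − r²(cos2θ)/√u − r⁴ sin²2θ/(4u^{3/2}),  u = L² − r² sin²θ = 0.0294377 m².
Substituting r = 0.0412 m, L = 0.1742 m, θ = 133°: d²x/dθ² = +0.028647 m.
a = ω²·d²x/dθ² = (3.037)²·(+0.028647) = +0.2642 m/s²;  |a| = 0.2642 m/s².

0.264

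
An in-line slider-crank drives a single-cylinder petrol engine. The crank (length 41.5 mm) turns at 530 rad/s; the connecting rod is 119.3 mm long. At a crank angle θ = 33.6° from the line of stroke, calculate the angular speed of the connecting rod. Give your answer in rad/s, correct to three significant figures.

156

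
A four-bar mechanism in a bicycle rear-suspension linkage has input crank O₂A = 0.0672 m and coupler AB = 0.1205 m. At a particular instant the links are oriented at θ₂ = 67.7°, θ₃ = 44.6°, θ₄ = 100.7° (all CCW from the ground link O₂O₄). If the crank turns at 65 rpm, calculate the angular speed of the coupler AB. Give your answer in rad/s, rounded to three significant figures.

ω₂ = 6.807 rad/s (from 65 rpm).
Differentiating the loop-closure r₂e^{iθ₂}+r₃e^{iθ₃}=r₁+r₄e^{iθ₄} gives r₂ω₂e^{iθ₂}+r₃ω₃e^{iθ₃}=r₄ω₄e^{iθ₄}.
Eliminating the other unknown: ω₃ = r₂ω₂ sin(θ₄−θ₂) / [r₃ sin(θ₃−θ₄)].
Numerator sine = +0.54464; denominator sine = -0.83001.
Result = 0.0672·6.807·(+0.54464) / (0.1205·(-0.83001)) = -2.4909 rad/s; magnitude 2.4909 rad/s.

2.49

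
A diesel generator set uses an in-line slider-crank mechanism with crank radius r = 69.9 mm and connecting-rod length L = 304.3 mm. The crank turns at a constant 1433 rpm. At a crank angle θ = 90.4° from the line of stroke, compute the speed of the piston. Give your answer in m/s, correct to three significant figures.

ω = 2π·1433/60 = 150.1 rad/s
For an in-line slider-crank, x = r cosθ + √(L² − r² sin²θ), so v = −rω sinθ·[1 + r cosθ/√(L² − r² sin²θ)].
With r = 0.0699 m, L = 0.3043 m, θ = 90.4°: √(L² − r² sin²θ) = 0.29616 m.
v = −0.0699·150.1·0.99998·[1 + 0.0699·-0.00698/0.29616] = -10.472 m/s.
|v| = 10.472 m/s.

10.5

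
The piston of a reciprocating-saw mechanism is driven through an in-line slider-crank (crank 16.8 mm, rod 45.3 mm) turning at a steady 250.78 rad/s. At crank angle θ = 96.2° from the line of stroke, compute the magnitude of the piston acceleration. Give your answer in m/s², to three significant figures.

525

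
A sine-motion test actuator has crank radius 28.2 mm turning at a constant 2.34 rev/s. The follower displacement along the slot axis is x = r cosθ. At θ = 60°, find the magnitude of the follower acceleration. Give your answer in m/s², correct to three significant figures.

3.05

ω = 14.7 rad/s (from 2.34 rev/s).
x = r cosθ ⇒ ẍ = −rω² cosθ (ω constant).
|a| = rω²|cosθ| = 0.0282·(14.7)²·|cos 60°| = 3.048 m/s².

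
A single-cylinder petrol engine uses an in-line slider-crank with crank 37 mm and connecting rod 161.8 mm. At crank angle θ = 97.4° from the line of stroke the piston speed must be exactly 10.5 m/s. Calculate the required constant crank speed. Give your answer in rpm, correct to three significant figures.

2820

For an in-line slider-crank, |v_piston| = rω|sinθ|·[1 + r cosθ/√(L² − r² sin²θ)].
With r = 0.037 m, L = 0.1618 m, θ = 97.4°: the bracketed kinematic factor |dx/dθ| = 0.035582 m.
ω = v/|dx/dθ| = 10.5/0.035582 = 295.09 rad/s.
N = 60ω/(2π) = 2817.9 rpm.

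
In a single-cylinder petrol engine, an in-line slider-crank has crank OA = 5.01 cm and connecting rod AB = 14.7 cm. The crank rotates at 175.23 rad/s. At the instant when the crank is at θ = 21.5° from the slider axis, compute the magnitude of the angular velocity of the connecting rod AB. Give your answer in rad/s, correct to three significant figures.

ω = 175.2 rad/s
The rod makes angle φ with the slider axis where L sinφ = r sinθ; differentiating, L cosφ·φ̇ = r ω cosθ.
L cosφ = √(L² − r² sin²θ) = 0.14585 m.
|ω_rod| = r ω |cosθ| / √(L² − r² sin²θ) = 0.0501·175.2·0.93042/0.14585 = 56.004 rad/s.

56.0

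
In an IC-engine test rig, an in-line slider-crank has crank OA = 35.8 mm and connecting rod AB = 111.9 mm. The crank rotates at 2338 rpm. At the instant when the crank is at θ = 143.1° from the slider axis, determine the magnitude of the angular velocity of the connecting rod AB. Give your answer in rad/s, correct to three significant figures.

63.8

ω = 244.8 rad/s (converted from 2338 rpm).
The rod makes angle φ with the slider axis where L sinφ = r sinθ; differentiating, L cosφ·φ̇ = r ω cosθ.
L cosφ = √(L² − r² sin²θ) = 0.10982 m.
|ω_rod| = r ω |cosθ| / √(L² − r² sin²θ) = 0.0358·244.8·0.79968/0.10982 = 63.828 rad/s.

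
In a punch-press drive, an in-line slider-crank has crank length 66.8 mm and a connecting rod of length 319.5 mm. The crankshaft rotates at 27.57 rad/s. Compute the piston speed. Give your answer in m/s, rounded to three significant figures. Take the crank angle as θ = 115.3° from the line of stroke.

ω = 27.57 rad/s
For an in-line slider-crank, x = r cosθ + √(L² − r² sin²θ), so v = −rω sinθ·[1 + r cosθ/√(L² − r² sin²θ)].
With r = 0.0668 m, L = 0.3195 m, θ = 115.3°: √(L² − r² sin²θ) = 0.31374 m.
v = −0.0668·27.57·0.90408·[1 + 0.0668·-0.42736/0.31374] = -1.5135 m/s.
|v| = 1.5135 m/s.

1.51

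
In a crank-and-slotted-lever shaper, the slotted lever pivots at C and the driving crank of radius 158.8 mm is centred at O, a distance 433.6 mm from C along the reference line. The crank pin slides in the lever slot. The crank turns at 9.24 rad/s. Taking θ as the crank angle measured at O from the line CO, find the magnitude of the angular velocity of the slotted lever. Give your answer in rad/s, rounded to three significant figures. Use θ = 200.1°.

4.34

ω = 9.24 rad/s
Crank pin A relative to C: A = (d + r cosθ, r sinθ); lever angle φ = atan2(r sinθ, d + r cosθ).
Differentiating tanφ: φ̇ = rω(d cosθ + r)/(d² + r² + 2dr cosθ).
d² + r² + 2dr cosθ = |CA|² = 0.0839025 m²;  d cosθ + r = -0.24839 m.
|ω_lever| = |0.1588·9.24·-0.24839| / 0.0839025 = 4.3439 rad/s.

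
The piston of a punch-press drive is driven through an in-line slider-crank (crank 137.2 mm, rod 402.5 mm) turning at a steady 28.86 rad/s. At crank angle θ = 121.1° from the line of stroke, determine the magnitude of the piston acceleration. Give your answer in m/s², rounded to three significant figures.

77.0

ω = 28.86 rad/s
x(θ) = r cosθ + √(L² − r² sin²θ); with ω constant, a = ω²·d²x/dθ².
d²x/dθ² = −r cosθ − r²(cos2θ)/√u − r⁴ sin²2θ/(4u^{3/2}),  u = L² − r² sin²θ = 0.148205 m².
Substituting r = 0.1372 m, L = 0.4025 m, θ = 121.1°: d²x/dθ² = +0.092458 m.
a = ω²·d²x/dθ² = (28.86)²·(+0.092458) = +77.008 m/s²;  |a| = 77.008 m/s².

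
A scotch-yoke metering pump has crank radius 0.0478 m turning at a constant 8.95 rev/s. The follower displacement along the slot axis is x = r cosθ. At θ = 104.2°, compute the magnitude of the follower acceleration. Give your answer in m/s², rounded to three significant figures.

37.1

ω = 56.23 rad/s (from 8.95 rev/s).
x = r cosθ ⇒ ẍ = −rω² cosθ (ω constant).
|a| = rω²|cosθ| = 0.0478·(56.23)²·|cos 104.2°| = 37.08 m/s².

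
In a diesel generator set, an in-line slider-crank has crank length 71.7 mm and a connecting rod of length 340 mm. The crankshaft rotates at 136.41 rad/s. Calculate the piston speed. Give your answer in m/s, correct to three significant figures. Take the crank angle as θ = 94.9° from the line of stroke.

9.57

ω = 136.4 rad/s
For an in-line slider-crank, x = r cosθ + √(L² − r² sin²θ), so v = −rω sinθ·[1 + r cosθ/√(L² − r² sin²θ)].
With r = 0.0717 m, L = 0.34 m, θ = 94.9°: √(L² − r² sin²θ) = 0.33241 m.
v = −0.0717·136.4·0.99635·[1 + 0.0717·-0.08542/0.33241] = -9.5653 m/s.
|v| = 9.5653 m/s.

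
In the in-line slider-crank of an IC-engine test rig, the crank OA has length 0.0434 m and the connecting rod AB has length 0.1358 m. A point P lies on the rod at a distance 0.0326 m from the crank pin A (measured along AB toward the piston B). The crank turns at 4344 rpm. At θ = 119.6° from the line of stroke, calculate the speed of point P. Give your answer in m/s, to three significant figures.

ω = 454.9 rad/s.  Crank-pin speed |V_A| = rω = 19.743 m/s, perpendicular to OA.
Rod angle: sinφ = −(r/L) sinθ ⇒ φ = -16.134°; ω_rod = −rω cosθ/√(L²−r²sin²θ) = +74.754 rad/s.
V_P = V_A + ω_rod × AP, with AP = 0.0326 m along the rod.
Components: V_Px = −rω sinθ − a·ω_rod·sinφ = -16.489 m/s;  V_Py = rω cosθ + a·ω_rod·cosφ = -7.4108 m/s.
|V_P| = √(V_Px² + V_Py²) = 18.078 m/s.

18.1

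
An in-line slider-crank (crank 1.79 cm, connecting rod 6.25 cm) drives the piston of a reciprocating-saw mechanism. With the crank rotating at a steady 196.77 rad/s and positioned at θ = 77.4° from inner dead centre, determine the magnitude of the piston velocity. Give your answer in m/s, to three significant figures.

3.66

ω = 196.8 rad/s
For an in-line slider-crank, x = r cosθ + √(L² − r² sin²θ), so v = −rω sinθ·[1 + r cosθ/√(L² − r² sin²θ)].
With r = 0.0179 m, L = 0.0625 m, θ = 77.4°: √(L² − r² sin²θ) = 0.060009 m.
v = −0.0179·196.8·0.97592·[1 + 0.0179·0.21814/0.060009] = -3.661 m/s.
|v| = 3.661 m/s.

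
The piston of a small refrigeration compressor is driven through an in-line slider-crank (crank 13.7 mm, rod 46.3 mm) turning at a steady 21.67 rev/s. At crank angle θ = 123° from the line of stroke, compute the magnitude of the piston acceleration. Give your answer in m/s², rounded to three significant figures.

168

ω = 2π·21.7 = 136.2 rad/s
x(θ) = r cosθ + √(L² − r² sin²θ); with ω constant, a = ω²·d²x/dθ².
d²x/dθ² = −r cosθ − r²(cos2θ)/√u − r⁴ sin²2θ/(4u^{3/2}),  u = L² − r² sin²θ = 0.00201167 m².
Substituting r = 0.0137 m, L = 0.0463 m, θ = 123°: d²x/dθ² = +0.0090822 m.
a = ω²·d²x/dθ² = (136.2)²·(+0.0090822) = +168.37 m/s²;  |a| = 168.37 m/s².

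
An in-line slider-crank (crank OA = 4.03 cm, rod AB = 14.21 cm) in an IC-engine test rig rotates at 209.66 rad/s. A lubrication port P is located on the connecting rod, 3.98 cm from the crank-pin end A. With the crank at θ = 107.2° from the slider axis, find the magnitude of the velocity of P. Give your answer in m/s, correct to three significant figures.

ω = 209.7 rad/s.  Crank-pin speed |V_A| = rω = 8.4493 m/s, perpendicular to OA.
Rod angle: sinφ = −(r/L) sinθ ⇒ φ = -15.719°; ω_rod = −rω cosθ/√(L²−r²sin²θ) = +18.266 rad/s.
V_P = V_A + ω_rod × AP, with AP = 0.0398 m along the rod.
Components: V_Px = −rω sinθ − a·ω_rod·sinφ = -7.8745 m/s;  V_Py = rω cosθ + a·ω_rod·cosφ = -1.7987 m/s.
|V_P| = √(V_Px² + V_Py²) = 8.0773 m/s.

8.08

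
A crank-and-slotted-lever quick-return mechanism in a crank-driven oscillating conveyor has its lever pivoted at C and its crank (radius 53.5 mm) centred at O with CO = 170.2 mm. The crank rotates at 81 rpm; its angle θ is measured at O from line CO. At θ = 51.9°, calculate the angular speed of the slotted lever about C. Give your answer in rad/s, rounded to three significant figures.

ω = 8.482 rad/s (from 81 rpm).
Crank pin A relative to C: A = (d + r cosθ, r sinθ); lever angle φ = atan2(r sinθ, d + r cosθ).
Differentiating tanφ: φ̇ = rω(d cosθ + r)/(d² + r² + 2dr cosθ).
d² + r² + 2dr cosθ = |CA|² = 0.0430674 m²;  d cosθ + r = +0.15852 m.
|ω_lever| = |0.0535·8.482·+0.15852| / 0.0430674 = 1.6703 rad/s.

1.67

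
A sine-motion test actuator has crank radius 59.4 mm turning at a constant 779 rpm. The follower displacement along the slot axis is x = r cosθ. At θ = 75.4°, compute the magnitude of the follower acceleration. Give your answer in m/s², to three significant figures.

ω = 81.58 rad/s (from 779 rpm).
x = r cosθ ⇒ ẍ = −rω² cosθ (ω constant).
|a| = rω²|cosθ| = 0.0594·(81.58)²·|cos 75.4°| = 99.641 m/s².

99.6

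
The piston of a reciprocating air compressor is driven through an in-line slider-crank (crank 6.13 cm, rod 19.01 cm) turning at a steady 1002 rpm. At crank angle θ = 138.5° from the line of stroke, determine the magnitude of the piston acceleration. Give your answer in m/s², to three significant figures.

472

ω = 2π·1002/60 = 104.9 rad/s
x(θ) = r cosθ + √(L² − r² sin²θ); with ω constant, a = ω²·d²x/dθ².
d²x/dθ² = −r cosθ − r²(cos2θ)/√u − r⁴ sin²2θ/(4u^{3/2}),  u = L² − r² sin²θ = 0.0344881 m².
Substituting r = 0.0613 m, L = 0.1901 m, θ = 138.5°: d²x/dθ² = +0.042902 m.
a = ω²·d²x/dθ² = (104.9)²·(+0.042902) = +472.36 m/s²;  |a| = 472.36 m/s².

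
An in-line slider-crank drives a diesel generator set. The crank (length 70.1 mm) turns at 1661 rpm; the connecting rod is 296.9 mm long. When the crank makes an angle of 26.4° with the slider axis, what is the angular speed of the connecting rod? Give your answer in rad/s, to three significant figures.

37.0

ω = 173.9 rad/s (converted from 1661 rpm).
The rod makes angle φ with the slider axis where L sinφ = r sinθ; differentiating, L cosφ·φ̇ = r ω cosθ.
L cosφ = √(L² − r² sin²θ) = 0.29526 m.
|ω_rod| = r ω |cosθ| / √(L² − r² sin²θ) = 0.0701·173.9·0.89571/0.29526 = 36.99 rad/s.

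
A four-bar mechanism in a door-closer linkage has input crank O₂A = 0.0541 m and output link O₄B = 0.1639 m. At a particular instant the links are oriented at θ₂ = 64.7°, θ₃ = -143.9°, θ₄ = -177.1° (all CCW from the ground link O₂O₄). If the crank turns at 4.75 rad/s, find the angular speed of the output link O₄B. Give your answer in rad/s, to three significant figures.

1.37

ω₂ = 4.75 rad/s
Differentiating the loop-closure r₂e^{iθ₂}+r₃e^{iθ₃}=r₁+r₄e^{iθ₄} gives r₂ω₂e^{iθ₂}+r₃ω₃e^{iθ₃}=r₄ω₄e^{iθ₄}.
Eliminating the other unknown: ω₄ = r₂ω₂ sin(θ₂−θ₃) / [r₄ sin(θ₄−θ₃)].
Numerator sine = -0.47869; denominator sine = -0.54756.
Result = 0.0541·4.75·(-0.47869) / (0.1639·(-0.54756)) = +1.3707 rad/s; magnitude 1.3707 rad/s.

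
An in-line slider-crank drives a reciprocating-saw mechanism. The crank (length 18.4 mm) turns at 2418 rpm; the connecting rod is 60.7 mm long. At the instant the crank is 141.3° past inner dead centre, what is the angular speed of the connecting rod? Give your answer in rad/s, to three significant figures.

ω = 253.2 rad/s (converted from 2418 rpm).
The rod makes angle φ with the slider axis where L sinφ = r sinθ; differentiating, L cosφ·φ̇ = r ω cosθ.
L cosφ = √(L² − r² sin²θ) = 0.0596 m.
|ω_rod| = r ω |cosθ| / √(L² − r² sin²θ) = 0.0184·253.2·0.78043/0.0596 = 61.009 rad/s.

61.0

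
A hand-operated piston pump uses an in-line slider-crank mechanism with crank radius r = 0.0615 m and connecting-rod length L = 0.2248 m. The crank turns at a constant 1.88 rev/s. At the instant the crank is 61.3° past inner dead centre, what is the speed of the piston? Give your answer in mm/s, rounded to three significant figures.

ω = 2π·1.88 = 11.81 rad/s
For an in-line slider-crank, x = r cosθ + √(L² − r² sin²θ), so v = −rω sinθ·[1 + r cosθ/√(L² − r² sin²θ)].
With r = 0.0615 m, L = 0.2248 m, θ = 61.3°: √(L² − r² sin²θ) = 0.21823 m.
v = −0.0615·11.81·0.87715·[1 + 0.0615·0.48022/0.21823] = -0.72345 m/s.
|v| = 0.72345 m/s = 723.45 mm/s.

723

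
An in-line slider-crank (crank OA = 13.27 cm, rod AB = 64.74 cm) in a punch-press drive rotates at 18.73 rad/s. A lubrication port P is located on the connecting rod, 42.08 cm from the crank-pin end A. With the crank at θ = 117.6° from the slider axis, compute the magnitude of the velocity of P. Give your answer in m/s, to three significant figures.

ω = 18.73 rad/s.  Crank-pin speed |V_A| = rω = 2.4855 m/s, perpendicular to OA.
Rod angle: sinφ = −(r/L) sinθ ⇒ φ = -10.466°; ω_rod = −rω cosθ/√(L²−r²sin²θ) = +1.8088 rad/s.
V_P = V_A + ω_rod × AP, with AP = 0.4208 m along the rod.
Components: V_Px = −rω sinθ − a·ω_rod·sinφ = -2.0644 m/s;  V_Py = rω cosθ + a·ω_rod·cosφ = -0.40305 m/s.
|V_P| = √(V_Px² + V_Py²) = 2.1034 m/s.

2.10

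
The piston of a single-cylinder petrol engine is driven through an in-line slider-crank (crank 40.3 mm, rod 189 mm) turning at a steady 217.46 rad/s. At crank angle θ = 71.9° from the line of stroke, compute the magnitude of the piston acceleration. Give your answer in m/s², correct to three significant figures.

259

ω = 217.5 rad/s
x(θ) = r cosθ + √(L² − r² sin²θ); with ω constant, a = ω²·d²x/dθ².
d²x/dθ² = −r cosθ − r²(cos2θ)/√u − r⁴ sin²2θ/(4u^{3/2}),  u = L² − r² sin²θ = 0.0342537 m².
Substituting r = 0.0403 m, L = 0.189 m, θ = 71.9°: d²x/dθ² = -0.0054753 m.
a = ω²·d²x/dθ² = (217.5)²·(-0.0054753) = -258.92 m/s²;  |a| = 258.92 m/s².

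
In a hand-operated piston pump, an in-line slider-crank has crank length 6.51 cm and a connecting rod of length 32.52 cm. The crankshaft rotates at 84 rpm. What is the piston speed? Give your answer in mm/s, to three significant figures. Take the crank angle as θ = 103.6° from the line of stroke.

530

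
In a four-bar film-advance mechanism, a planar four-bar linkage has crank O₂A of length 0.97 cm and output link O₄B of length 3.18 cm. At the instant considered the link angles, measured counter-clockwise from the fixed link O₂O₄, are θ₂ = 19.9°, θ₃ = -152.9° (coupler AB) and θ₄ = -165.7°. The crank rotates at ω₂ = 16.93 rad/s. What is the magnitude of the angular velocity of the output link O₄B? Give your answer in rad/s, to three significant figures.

ω₂ = 16.93 rad/s
Differentiating the loop-closure r₂e^{iθ₂}+r₃e^{iθ₃}=r₁+r₄e^{iθ₄} gives r₂ω₂e^{iθ₂}+r₃ω₃e^{iθ₃}=r₄ω₄e^{iθ₄}.
Eliminating the other unknown: ω₄ = r₂ω₂ sin(θ₂−θ₃) / [r₄ sin(θ₄−θ₃)].
Numerator sine = +0.12533; denominator sine = -0.22155.
Result = 0.0097·16.93·(+0.12533) / (0.0318·(-0.22155)) = -2.9215 rad/s; magnitude 2.9215 rad/s.

2.92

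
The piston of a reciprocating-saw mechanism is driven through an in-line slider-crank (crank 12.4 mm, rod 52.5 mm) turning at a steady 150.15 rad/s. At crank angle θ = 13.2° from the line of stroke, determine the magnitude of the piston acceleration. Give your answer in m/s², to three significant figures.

ω = 150.2 rad/s
x(θ) = r cosθ + √(L² − r² sin²θ); with ω constant, a = ω²·d²x/dθ².
d²x/dθ² = −r cosθ − r²(cos2θ)/√u − r⁴ sin²2θ/(4u^{3/2}),  u = L² − r² sin²θ = 0.00274823 m².
Substituting r = 0.0124 m, L = 0.0525 m, θ = 13.2°: d²x/dθ² = -0.014708 m.
a = ω²·d²x/dθ² = (150.2)²·(-0.014708) = -331.58 m/s²;  |a| = 331.58 m/s².

332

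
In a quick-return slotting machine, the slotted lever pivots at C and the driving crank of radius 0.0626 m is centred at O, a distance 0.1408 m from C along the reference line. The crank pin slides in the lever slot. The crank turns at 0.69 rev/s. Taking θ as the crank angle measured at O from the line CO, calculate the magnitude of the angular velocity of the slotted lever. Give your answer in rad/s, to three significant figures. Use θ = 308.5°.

1.17

ω = 4.335 rad/s (from 0.69 rev/s).
Crank pin A relative to C: A = (d + r cosθ, r sinθ); lever angle φ = atan2(r sinθ, d + r cosθ).
Differentiating tanφ: φ̇ = rω(d cosθ + r)/(d² + r² + 2dr cosθ).
d² + r² + 2dr cosθ = |CA|² = 0.0347172 m²;  d cosθ + r = +0.15025 m.
|ω_lever| = |0.0626·4.335·+0.15025| / 0.0347172 = 1.1746 rad/s.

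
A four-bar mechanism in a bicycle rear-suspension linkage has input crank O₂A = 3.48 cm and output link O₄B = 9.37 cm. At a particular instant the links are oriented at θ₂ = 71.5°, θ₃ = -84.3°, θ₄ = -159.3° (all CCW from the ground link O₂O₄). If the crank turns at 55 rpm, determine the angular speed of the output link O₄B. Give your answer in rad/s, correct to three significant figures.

0.908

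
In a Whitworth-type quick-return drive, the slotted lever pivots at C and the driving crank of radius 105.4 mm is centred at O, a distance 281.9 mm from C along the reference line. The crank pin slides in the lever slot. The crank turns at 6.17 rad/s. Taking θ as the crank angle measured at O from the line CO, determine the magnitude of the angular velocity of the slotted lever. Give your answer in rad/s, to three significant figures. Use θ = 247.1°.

0.0414

ω = 6.17 rad/s
Crank pin A relative to C: A = (d + r cosθ, r sinθ); lever angle φ = atan2(r sinθ, d + r cosθ).
Differentiating tanφ: φ̇ = rω(d cosθ + r)/(d² + r² + 2dr cosθ).
d² + r² + 2dr cosθ = |CA|² = 0.0674533 m²;  d cosθ + r = -0.004294 m.
|ω_lever| = |0.1054·6.17·-0.004294| / 0.0674533 = 0.041399 rad/s.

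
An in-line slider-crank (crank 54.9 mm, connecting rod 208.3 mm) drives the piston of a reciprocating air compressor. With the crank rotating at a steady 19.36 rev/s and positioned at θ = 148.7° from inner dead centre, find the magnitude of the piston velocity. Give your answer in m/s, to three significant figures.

2.68

ω = 2π·19.4 = 121.6 rad/s
For an in-line slider-crank, x = r cosθ + √(L² − r² sin²θ), so v = −rω sinθ·[1 + r cosθ/√(L² − r² sin²θ)].
With r = 0.0549 m, L = 0.2083 m, θ = 148.7°: √(L² − r² sin²θ) = 0.20634 m.
v = −0.0549·121.6·0.51952·[1 + 0.0549·-0.85446/0.20634] = -2.6807 m/s.
|v| = 2.6807 m/s.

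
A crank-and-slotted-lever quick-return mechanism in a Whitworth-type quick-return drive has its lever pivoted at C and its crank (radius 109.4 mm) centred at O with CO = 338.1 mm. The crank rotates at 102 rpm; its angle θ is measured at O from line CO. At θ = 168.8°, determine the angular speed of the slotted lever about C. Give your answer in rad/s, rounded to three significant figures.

ω = 10.68 rad/s (from 102 rpm).
Crank pin A relative to C: A = (d + r cosθ, r sinθ); lever angle φ = atan2(r sinθ, d + r cosθ).
Differentiating tanφ: φ̇ = rω(d cosθ + r)/(d² + r² + 2dr cosθ).
d² + r² + 2dr cosθ = |CA|² = 0.0537126 m²;  d cosθ + r = -0.22226 m.
|ω_lever| = |0.1094·10.68·-0.22226| / 0.0537126 = 4.8354 rad/s.

4.84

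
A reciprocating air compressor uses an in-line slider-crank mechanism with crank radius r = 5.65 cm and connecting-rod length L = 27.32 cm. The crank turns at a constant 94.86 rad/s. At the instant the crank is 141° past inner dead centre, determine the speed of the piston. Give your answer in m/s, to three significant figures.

2.83

ω = 94.86 rad/s
For an in-line slider-crank, x = r cosθ + √(L² − r² sin²θ), so v = −rω sinθ·[1 + r cosθ/√(L² − r² sin²θ)].
With r = 0.0565 m, L = 0.2732 m, θ = 141°: √(L² − r² sin²θ) = 0.27088 m.
v = −0.0565·94.86·0.62932·[1 + 0.0565·-0.77715/0.27088] = -2.8262 m/s.
|v| = 2.8262 m/s.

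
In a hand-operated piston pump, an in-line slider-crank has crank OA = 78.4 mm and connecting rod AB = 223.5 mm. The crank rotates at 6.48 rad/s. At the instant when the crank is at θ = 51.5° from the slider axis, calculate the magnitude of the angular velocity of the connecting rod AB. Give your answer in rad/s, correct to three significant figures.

1.47

ω = 6.48 rad/s
The rod makes angle φ with the slider axis where L sinφ = r sinθ; differentiating, L cosφ·φ̇ = r ω cosθ.
L cosφ = √(L² − r² sin²θ) = 0.21491 m.
|ω_rod| = r ω |cosθ| / √(L² − r² sin²θ) = 0.0784·6.48·0.62251/0.21491 = 1.4716 rad/s.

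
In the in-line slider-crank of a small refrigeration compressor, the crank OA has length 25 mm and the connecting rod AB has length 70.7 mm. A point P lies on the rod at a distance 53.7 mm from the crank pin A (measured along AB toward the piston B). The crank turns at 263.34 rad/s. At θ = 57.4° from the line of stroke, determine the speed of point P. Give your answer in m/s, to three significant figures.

6.44

ω = 263.3 rad/s.  Crank-pin speed |V_A| = rω = 6.5835 m/s, perpendicular to OA.
Rod angle: sinφ = −(r/L) sinθ ⇒ φ = -17.331°; ω_rod = −rω cosθ/√(L²−r²sin²θ) = -52.556 rad/s.
V_P = V_A + ω_rod × AP, with AP = 0.0537 m along the rod.
Components: V_Px = −rω sinθ − a·ω_rod·sinφ = -6.387 m/s;  V_Py = rω cosθ + a·ω_rod·cosφ = +0.85288 m/s.
|V_P| = √(V_Px² + V_Py²) = 6.4437 m/s.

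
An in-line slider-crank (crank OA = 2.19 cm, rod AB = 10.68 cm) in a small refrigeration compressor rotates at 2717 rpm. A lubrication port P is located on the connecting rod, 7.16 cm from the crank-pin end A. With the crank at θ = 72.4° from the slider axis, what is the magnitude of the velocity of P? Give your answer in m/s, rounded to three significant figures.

6.22

ω = 284.5 rad/s.  Crank-pin speed |V_A| = rω = 6.2311 m/s, perpendicular to OA.
Rod angle: sinφ = −(r/L) sinθ ⇒ φ = -11.271°; ω_rod = −rω cosθ/√(L²−r²sin²θ) = -17.988 rad/s.
V_P = V_A + ω_rod × AP, with AP = 0.0716 m along the rod.
Components: V_Px = −rω sinθ − a·ω_rod·sinφ = -6.1911 m/s;  V_Py = rω cosθ + a·ω_rod·cosφ = +0.62097 m/s.
|V_P| = √(V_Px² + V_Py²) = 6.2222 m/s.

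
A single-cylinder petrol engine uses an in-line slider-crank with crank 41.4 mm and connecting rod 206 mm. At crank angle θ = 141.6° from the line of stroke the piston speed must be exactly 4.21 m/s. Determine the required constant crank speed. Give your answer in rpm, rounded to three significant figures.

For an in-line slider-crank, |v_piston| = rω|sinθ|·[1 + r cosθ/√(L² − r² sin²θ)].
With r = 0.0414 m, L = 0.206 m, θ = 141.6°: the bracketed kinematic factor |dx/dθ| = 0.021633 m.
ω = v/|dx/dθ| = 4.21/0.021633 = 194.61 rad/s.
N = 60ω/(2π) = 1858.4 rpm.

1860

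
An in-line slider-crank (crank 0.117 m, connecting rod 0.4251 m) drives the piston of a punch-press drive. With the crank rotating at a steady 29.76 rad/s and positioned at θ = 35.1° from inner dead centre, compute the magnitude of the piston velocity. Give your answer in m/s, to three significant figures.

ω = 29.76 rad/s
For an in-line slider-crank, x = r cosθ + √(L² − r² sin²θ), so v = −rω sinθ·[1 + r cosθ/√(L² − r² sin²θ)].
With r = 0.117 m, L = 0.4251 m, θ = 35.1°: √(L² − r² sin²θ) = 0.41974 m.
v = −0.117·29.76·0.57501·[1 + 0.117·0.81815/0.41974] = -2.4587 m/s.
|v| = 2.4587 m/s.

2.46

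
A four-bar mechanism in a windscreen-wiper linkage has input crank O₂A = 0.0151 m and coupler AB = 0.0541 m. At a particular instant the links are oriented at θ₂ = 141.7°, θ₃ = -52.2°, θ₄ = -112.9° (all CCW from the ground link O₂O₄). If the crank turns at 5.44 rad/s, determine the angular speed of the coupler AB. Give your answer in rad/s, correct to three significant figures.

ω₂ = 5.44 rad/s
Differentiating the loop-closure r₂e^{iθ₂}+r₃e^{iθ₃}=r₁+r₄e^{iθ₄} gives r₂ω₂e^{iθ₂}+r₃ω₃e^{iθ₃}=r₄ω₄e^{iθ₄}.
Eliminating the other unknown: ω₃ = r₂ω₂ sin(θ₄−θ₂) / [r₃ sin(θ₃−θ₄)].
Numerator sine = +0.96410; denominator sine = +0.87207.
Result = 0.0151·5.44·(+0.96410) / (0.0541·(+0.87207)) = +1.6786 rad/s; magnitude 1.6786 rad/s.

1.68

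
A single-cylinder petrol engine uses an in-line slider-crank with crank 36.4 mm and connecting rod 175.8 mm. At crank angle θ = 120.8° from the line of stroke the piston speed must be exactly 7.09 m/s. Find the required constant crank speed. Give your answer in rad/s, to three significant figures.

For an in-line slider-crank, |v_piston| = rω|sinθ|·[1 + r cosθ/√(L² − r² sin²θ)].
With r = 0.0364 m, L = 0.1758 m, θ = 120.8°: the bracketed kinematic factor |dx/dθ| = 0.027898 m.
ω = v/|dx/dθ| = 7.09/0.027898 = 254.14 rad/s.

254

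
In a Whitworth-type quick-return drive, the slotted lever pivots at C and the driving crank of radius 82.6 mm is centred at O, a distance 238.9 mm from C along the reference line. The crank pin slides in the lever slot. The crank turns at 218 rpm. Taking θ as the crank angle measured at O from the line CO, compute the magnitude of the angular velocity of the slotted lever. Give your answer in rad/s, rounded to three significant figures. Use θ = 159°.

ω = 22.83 rad/s (from 218 rpm).
Crank pin A relative to C: A = (d + r cosθ, r sinθ); lever angle φ = atan2(r sinθ, d + r cosθ).
Differentiating tanφ: φ̇ = rω(d cosθ + r)/(d² + r² + 2dr cosθ).
d² + r² + 2dr cosθ = |CA|² = 0.027051 m²;  d cosθ + r = -0.14043 m.
|ω_lever| = |0.0826·22.83·-0.14043| / 0.027051 = 9.7892 rad/s.

9.79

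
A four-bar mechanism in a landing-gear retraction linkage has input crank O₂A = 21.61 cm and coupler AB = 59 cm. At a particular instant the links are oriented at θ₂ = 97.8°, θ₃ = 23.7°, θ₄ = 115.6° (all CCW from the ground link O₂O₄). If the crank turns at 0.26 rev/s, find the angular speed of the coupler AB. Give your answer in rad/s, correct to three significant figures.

0.183

ω₂ = 1.634 rad/s (from 0.26 rev/s).
Differentiating the loop-closure r₂e^{iθ₂}+r₃e^{iθ₃}=r₁+r₄e^{iθ₄} gives r₂ω₂e^{iθ₂}+r₃ω₃e^{iθ₃}=r₄ω₄e^{iθ₄}.
Eliminating the other unknown: ω₃ = r₂ω₂ sin(θ₄−θ₂) / [r₃ sin(θ₃−θ₄)].
Numerator sine = +0.30570; denominator sine = -0.99945.
Result = 0.2161·1.634·(+0.30570) / (0.59·(-0.99945)) = -0.18301 rad/s; magnitude 0.18301 rad/s.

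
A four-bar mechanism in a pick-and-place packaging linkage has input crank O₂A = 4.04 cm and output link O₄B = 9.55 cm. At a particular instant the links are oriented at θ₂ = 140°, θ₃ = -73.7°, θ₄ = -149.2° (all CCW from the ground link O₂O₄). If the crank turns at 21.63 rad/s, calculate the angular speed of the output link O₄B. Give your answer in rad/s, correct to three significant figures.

ω₂ = 21.63 rad/s
Differentiating the loop-closure r₂e^{iθ₂}+r₃e^{iθ₃}=r₁+r₄e^{iθ₄} gives r₂ω₂e^{iθ₂}+r₃ω₃e^{iθ₃}=r₄ω₄e^{iθ₄}.
Eliminating the other unknown: ω₄ = r₂ω₂ sin(θ₂−θ₃) / [r₄ sin(θ₄−θ₃)].
Numerator sine = -0.55484; denominator sine = -0.96815.
Result = 0.0404·21.63·(-0.55484) / (0.0955·(-0.96815)) = +5.244 rad/s; magnitude 5.244 rad/s.

5.24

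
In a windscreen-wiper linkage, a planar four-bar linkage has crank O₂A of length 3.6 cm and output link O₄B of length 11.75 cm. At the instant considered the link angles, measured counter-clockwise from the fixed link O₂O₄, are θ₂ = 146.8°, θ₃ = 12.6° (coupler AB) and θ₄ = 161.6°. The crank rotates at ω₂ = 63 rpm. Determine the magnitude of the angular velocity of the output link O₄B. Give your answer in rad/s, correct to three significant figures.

ω₂ = 6.597 rad/s (from 63 rpm).
Differentiating the loop-closure r₂e^{iθ₂}+r₃e^{iθ₃}=r₁+r₄e^{iθ₄} gives r₂ω₂e^{iθ₂}+r₃ω₃e^{iθ₃}=r₄ω₄e^{iθ₄}.
Eliminating the other unknown: ω₄ = r₂ω₂ sin(θ₂−θ₃) / [r₄ sin(θ₄−θ₃)].
Numerator sine = +0.71691; denominator sine = +0.51504.
Result = 0.036·6.597·(+0.71691) / (0.1175·(+0.51504)) = +2.8136 rad/s; magnitude 2.8136 rad/s.

2.81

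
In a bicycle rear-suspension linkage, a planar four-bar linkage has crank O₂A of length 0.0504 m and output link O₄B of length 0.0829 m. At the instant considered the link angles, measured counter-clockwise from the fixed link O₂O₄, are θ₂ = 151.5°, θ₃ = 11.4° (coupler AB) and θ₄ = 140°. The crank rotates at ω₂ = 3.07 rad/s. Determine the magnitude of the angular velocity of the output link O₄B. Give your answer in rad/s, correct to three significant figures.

1.53

ω₂ = 3.07 rad/s
Differentiating the loop-closure r₂e^{iθ₂}+r₃e^{iθ₃}=r₁+r₄e^{iθ₄} gives r₂ω₂e^{iθ₂}+r₃ω₃e^{iθ₃}=r₄ω₄e^{iθ₄}.
Eliminating the other unknown: ω₄ = r₂ω₂ sin(θ₂−θ₃) / [r₄ sin(θ₄−θ₃)].
Numerator sine = +0.64145; denominator sine = +0.78152.
Result = 0.0504·3.07·(+0.64145) / (0.0829·(+0.78152)) = +1.5319 rad/s; magnitude 1.5319 rad/s.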